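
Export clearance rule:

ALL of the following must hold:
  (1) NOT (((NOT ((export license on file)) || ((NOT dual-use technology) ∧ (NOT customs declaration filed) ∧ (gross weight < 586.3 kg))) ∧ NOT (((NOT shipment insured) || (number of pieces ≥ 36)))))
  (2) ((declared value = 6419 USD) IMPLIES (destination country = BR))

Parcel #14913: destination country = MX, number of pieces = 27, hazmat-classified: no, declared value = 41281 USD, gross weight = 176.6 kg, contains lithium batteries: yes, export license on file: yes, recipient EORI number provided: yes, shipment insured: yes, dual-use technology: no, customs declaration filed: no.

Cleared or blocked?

Atomic conditions:
  export license on file: yes → true
  NOT dual-use technology: no → true
  NOT customs declaration filed: no → true
  gross weight < 586.3 kg: 176.6 < 586.3 is true
  NOT shipment insured: yes → false
  number of pieces ≥ 36: 27 ≥ 36 is false
  declared value = 6419 USD: 41281 == 6419 is false
  destination country = BR: MX == BR is false
Combine:
[1.1.1.1] NOT true = false
[1.1.1.2] true AND true AND true = true
[1.1.1] false OR true = true
[1.1.2.1] false OR false = false
[1.1.2] NOT false = true
[1.1] true AND true = true
[1] NOT true = false
[2] false → false (antecedent false ⇒ implication holds) = true
[root] false AND true = false
Overall: false → blocked

Blocked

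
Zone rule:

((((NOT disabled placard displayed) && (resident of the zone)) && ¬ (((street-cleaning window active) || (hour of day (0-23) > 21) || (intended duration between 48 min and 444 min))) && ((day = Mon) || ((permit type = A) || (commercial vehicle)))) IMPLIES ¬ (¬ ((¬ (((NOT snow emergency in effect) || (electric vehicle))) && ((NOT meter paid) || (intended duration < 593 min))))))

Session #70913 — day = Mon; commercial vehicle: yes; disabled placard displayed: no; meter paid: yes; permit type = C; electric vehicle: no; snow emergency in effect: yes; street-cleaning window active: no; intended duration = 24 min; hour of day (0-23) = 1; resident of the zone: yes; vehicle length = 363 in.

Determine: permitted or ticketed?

Atomic conditions:
  NOT disabled placard displayed: no → true
  resident of the zone: yes → true
  street-cleaning window active: no → false
  hour of day (0-23) > 21: 1 > 21 is false
  intended duration between 48 min and 444 min: 24 in [48, 444] is false
  day = Mon: Mon == Mon is true
  permit type = A: C == A is false
  commercial vehicle: yes → true
  NOT snow emergency in effect: yes → false
  electric vehicle: no → false
  NOT meter paid: yes → false
  intended duration < 593 min: 24 < 593 is true
Combine:
[1.1] true AND true = true
[1.2.1] false OR false OR false = false
[1.2] NOT false = true
[1.3.2] false OR true = true
[1.3] true OR true = true
[1] true AND true AND true = true
[2.1.1.1.1] false OR false = false
[2.1.1.1] NOT false = true
[2.1.1.2] false OR true = true
[2.1.1] true AND true = true
[2.1] NOT true = false
[2] NOT false = true
[root] true → true = true
Overall: true → permitted

Permitted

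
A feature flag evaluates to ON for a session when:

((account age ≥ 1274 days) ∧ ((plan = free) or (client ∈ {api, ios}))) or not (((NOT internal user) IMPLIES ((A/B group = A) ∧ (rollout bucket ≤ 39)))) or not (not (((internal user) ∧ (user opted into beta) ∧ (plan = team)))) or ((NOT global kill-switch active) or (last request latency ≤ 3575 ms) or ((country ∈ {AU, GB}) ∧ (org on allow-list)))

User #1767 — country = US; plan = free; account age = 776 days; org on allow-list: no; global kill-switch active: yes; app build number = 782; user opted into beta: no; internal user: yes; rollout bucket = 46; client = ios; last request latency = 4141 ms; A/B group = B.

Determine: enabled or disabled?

Atomic conditions:
  account age ≥ 1274 days: 776 ≥ 1274 is false
  plan = free: free == free is true
  client ∈ {api, ios}: ios is in the set → true
  NOT internal user: yes → false
  A/B group = A: B == A is false
  rollout bucket ≤ 39: 46 ≤ 39 is false
  internal user: yes → true
  user opted into beta: no → false
  plan = team: free == team is false
  NOT global kill-switch active: yes → false
  last request latency ≤ 3575 ms: 4141 ≤ 3575 is false
  country ∈ {AU, GB}: US is not in the set → false
  org on allow-list: no → false
Combine:
[1.2] true OR true = true
[1] false AND true = false
[2.1.2] false AND false = false
[2.1] false → false (antecedent false ⇒ implication holds) = true
[2] NOT true = false
[3.1.1] true AND false AND false = false
[3.1] NOT false = true
[3] NOT true = false
[4.3] false AND false = false
[4] false OR false OR false = false
[root] false OR false OR false OR false = false
Overall: false → disabled

Disabled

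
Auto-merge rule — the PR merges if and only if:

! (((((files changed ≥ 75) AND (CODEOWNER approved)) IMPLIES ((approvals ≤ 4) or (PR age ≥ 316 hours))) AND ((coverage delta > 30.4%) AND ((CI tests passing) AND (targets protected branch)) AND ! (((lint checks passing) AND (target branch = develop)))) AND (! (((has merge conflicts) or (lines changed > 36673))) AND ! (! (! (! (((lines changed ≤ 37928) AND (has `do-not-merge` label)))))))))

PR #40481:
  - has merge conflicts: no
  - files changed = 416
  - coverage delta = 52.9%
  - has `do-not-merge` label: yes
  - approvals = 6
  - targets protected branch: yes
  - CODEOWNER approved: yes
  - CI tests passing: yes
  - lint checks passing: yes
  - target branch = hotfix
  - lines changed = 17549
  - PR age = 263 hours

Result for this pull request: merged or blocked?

Merged

Atomic conditions:
  files changed ≥ 75: 416 ≥ 75 is true
  CODEOWNER approved: yes → true
  approvals ≤ 4: 6 ≤ 4 is false
  PR age ≥ 316 hours: 263 ≥ 316 is false
  coverage delta > 30.4%: 52.9 > 30.4 is true
  CI tests passing: yes → true
  targets protected branch: yes → true
  lint checks passing: yes → true
  target branch = develop: hotfix == develop is false
  has merge conflicts: no → false
  lines changed > 36673: 17549 > 36673 is false
  lines changed ≤ 37928: 17549 ≤ 37928 is true
  has `do-not-merge` label: yes → true
Combine:
[1.1.1] true AND true = true
[1.1.2] false OR false = false
[1.1] true → false = false
[1.2.2] true AND true = true
[1.2.3.1] true AND false = false
[1.2.3] NOT false = true
[1.2] true AND true AND true = true
[1.3.1.1] false OR false = false
[1.3.1] NOT false = true
[1.3.2.1.1.1.1] true AND true = true
[1.3.2.1.1.1] NOT true = false
[1.3.2.1.1] NOT false = true
[1.3.2.1] NOT true = false
[1.3.2] NOT false = true
[1.3] true AND true = true
[1] false AND true AND true = false
[root] NOT false = true
Overall: true → merged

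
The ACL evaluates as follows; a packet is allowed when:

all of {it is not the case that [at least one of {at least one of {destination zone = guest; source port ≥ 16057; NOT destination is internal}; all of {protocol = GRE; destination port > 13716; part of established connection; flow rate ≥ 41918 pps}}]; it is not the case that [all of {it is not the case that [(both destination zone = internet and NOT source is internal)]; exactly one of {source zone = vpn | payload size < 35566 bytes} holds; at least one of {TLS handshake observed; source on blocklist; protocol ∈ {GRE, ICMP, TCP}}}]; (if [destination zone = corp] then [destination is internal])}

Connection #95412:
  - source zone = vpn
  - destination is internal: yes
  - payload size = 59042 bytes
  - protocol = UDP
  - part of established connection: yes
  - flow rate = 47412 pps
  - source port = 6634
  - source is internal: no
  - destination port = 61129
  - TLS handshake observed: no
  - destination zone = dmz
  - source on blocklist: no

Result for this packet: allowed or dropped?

Allowed

Atomic conditions:
  destination zone = guest: dmz == guest is false
  source port ≥ 16057: 6634 ≥ 16057 is false
  NOT destination is internal: yes → false
  protocol = GRE: UDP == GRE is false
  destination port > 13716: 61129 > 13716 is true
  part of established connection: yes → true
  flow rate ≥ 41918 pps: 47412 ≥ 41918 is true
  destination zone = internet: dmz == internet is false
  NOT source is internal: no → true
  source zone = vpn: vpn == vpn is true
  payload size < 35566 bytes: 59042 < 35566 is false
  TLS handshake observed: no → false
  source on blocklist: no → false
  protocol ∈ {GRE, ICMP, TCP}: UDP is not in the set → false
  destination zone = corp: dmz == corp is false
  destination is internal: yes → true
Combine:
[1.1.1] false OR false OR false = false
[1.1.2] false AND true AND true AND true = false
[1.1] false OR false = false
[1] NOT false = true
[2.1.1.1] false AND true = false
[2.1.1] NOT false = true
[2.1.2] exactly-one(true, false) = true
[2.1.3] false OR false OR false = false
[2.1] true AND true AND false = false
[2] NOT false = true
[3] false → true (antecedent false ⇒ implication holds) = true
[root] true AND true AND true = true
Overall: true → allowed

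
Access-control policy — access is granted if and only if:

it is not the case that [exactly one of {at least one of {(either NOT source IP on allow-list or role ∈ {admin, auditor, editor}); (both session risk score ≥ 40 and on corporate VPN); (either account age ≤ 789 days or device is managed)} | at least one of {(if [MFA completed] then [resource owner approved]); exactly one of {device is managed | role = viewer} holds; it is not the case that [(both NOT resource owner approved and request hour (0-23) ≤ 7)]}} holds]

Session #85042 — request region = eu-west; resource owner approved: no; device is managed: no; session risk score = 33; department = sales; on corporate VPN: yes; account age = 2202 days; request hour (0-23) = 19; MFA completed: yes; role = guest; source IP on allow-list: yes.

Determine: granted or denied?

Denied

Atomic conditions:
  NOT source IP on allow-list: yes → false
  role ∈ {admin, auditor, editor}: guest is not in the set → false
  session risk score ≥ 40: 33 ≥ 40 is false
  on corporate VPN: yes → true
  account age ≤ 789 days: 2202 ≤ 789 is false
  device is managed: no → false
  MFA completed: yes → true
  resource owner approved: no → false
  role = viewer: guest == viewer is false
  NOT resource owner approved: no → true
  request hour (0-23) ≤ 7: 19 ≤ 7 is false
Combine:
[1.1.1] false OR false = false
[1.1.2] false AND true = false
[1.1.3] false OR false = false
[1.1] false OR false OR false = false
[1.2.1] true → false = false
[1.2.2] exactly-one(false, false) = false
[1.2.3.1] true AND false = false
[1.2.3] NOT false = true
[1.2] false OR false OR true = true
[1] exactly-one(false, true) = true
[root] NOT true = false
Overall: false → denied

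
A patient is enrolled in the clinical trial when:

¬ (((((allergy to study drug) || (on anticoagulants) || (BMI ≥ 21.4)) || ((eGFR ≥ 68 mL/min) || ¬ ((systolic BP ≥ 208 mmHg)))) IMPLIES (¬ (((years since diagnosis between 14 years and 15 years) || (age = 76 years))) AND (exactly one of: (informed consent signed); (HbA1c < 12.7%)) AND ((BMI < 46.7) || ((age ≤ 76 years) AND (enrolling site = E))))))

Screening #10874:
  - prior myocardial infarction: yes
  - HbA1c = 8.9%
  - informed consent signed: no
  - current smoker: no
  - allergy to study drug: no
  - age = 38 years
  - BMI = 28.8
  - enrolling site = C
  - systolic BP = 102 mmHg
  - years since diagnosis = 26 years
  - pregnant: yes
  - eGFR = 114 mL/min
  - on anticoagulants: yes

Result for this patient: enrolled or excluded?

Excluded

Atomic conditions:
  allergy to study drug: no → false
  on anticoagulants: yes → true
  BMI ≥ 21.4: 28.8 ≥ 21.4 is true
  eGFR ≥ 68 mL/min: 114 ≥ 68 is true
  systolic BP ≥ 208 mmHg: 102 ≥ 208 is false
  years since diagnosis between 14 years and 15 years: 26 in [14, 15] is false
  age = 76 years: 38 == 76 is false
  informed consent signed: no → false
  HbA1c < 12.7%: 8.9 < 12.7 is true
  BMI < 46.7: 28.8 < 46.7 is true
  age ≤ 76 years: 38 ≤ 76 is true
  enrolling site = E: C == E is false
Combine:
[1.1.1] false OR true OR true = true
[1.1.2.2] NOT false = true
[1.1.2] true OR true = true
[1.1] true OR true = true
[1.2.1.1] false OR false = false
[1.2.1] NOT false = true
[1.2.2] exactly-one(false, true) = true
[1.2.3.2] true AND false = false
[1.2.3] true OR false = true
[1.2] true AND true AND true = true
[1] true → true = true
[root] NOT true = false
Overall: false → excluded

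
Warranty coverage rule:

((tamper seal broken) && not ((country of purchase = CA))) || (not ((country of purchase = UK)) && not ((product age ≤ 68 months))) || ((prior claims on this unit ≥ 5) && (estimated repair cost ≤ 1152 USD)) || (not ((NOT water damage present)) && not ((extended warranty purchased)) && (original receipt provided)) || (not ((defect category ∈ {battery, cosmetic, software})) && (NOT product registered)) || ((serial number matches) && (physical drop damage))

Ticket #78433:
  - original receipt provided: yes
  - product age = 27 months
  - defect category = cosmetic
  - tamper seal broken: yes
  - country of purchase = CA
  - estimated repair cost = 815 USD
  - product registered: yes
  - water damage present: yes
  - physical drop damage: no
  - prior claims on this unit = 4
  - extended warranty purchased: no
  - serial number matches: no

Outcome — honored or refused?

Atomic conditions:
  tamper seal broken: yes → true
  country of purchase = CA: CA == CA is true
  country of purchase = UK: CA == UK is false
  product age ≤ 68 months: 27 ≤ 68 is true
  prior claims on this unit ≥ 5: 4 ≥ 5 is false
  estimated repair cost ≤ 1152 USD: 815 ≤ 1152 is true
  NOT water damage present: yes → false
  extended warranty purchased: no → false
  original receipt provided: yes → true
  defect category ∈ {battery, cosmetic, software}: cosmetic is in the set → true
  NOT product registered: yes → false
  serial number matches: no → false
  physical drop damage: no → false
Combine:
[1.2] NOT true = false
[1] true AND false = false
[2.1] NOT false = true
[2.2] NOT true = false
[2] true AND false = false
[3] false AND true = false
[4.1] NOT false = true
[4.2] NOT false = true
[4] true AND true AND true = true
[5.1] NOT true = false
[5] false AND false = false
[6] false AND false = false
[root] false OR false OR false OR true OR false OR false = true
Overall: true → honored

Honored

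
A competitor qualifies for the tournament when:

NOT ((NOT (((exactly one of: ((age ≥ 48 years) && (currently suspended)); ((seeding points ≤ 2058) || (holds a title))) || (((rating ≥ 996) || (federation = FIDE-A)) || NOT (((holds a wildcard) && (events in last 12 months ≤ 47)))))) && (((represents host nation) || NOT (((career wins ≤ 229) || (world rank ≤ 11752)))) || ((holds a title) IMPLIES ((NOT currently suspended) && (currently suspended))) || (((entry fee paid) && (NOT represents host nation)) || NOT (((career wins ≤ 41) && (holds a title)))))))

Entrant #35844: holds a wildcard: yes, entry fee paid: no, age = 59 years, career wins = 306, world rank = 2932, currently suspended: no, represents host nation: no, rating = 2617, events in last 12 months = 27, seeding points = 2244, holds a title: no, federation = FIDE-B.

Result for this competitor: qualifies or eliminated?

Atomic conditions:
  age ≥ 48 years: 59 ≥ 48 is true
  currently suspended: no → false
  seeding points ≤ 2058: 2244 ≤ 2058 is false
  holds a title: no → false
  rating ≥ 996: 2617 ≥ 996 is true
  federation = FIDE-A: FIDE-B == FIDE-A is false
  holds a wildcard: yes → true
  events in last 12 months ≤ 47: 27 ≤ 47 is true
  represents host nation: no → false
  career wins ≤ 229: 306 ≤ 229 is false
  world rank ≤ 11752: 2932 ≤ 11752 is true
  NOT currently suspended: no → true
  entry fee paid: no → false
  NOT represents host nation: no → true
  career wins ≤ 41: 306 ≤ 41 is false
Combine:
[1.1.1.1.1] true AND false = false
[1.1.1.1.2] false OR false = false
[1.1.1.1] exactly-one(false, false) = false
[1.1.1.2.1] true OR false = true
[1.1.1.2.2.1] true AND true = true
[1.1.1.2.2] NOT true = false
[1.1.1.2] true OR false = true
[1.1.1] false OR true = true
[1.1] NOT true = false
[1.2.1.2.1] false OR true = true
[1.2.1.2] NOT true = false
[1.2.1] false OR false = false
[1.2.2.2] true AND false = false
[1.2.2] false → false (antecedent false ⇒ implication holds) = true
[1.2.3.1] false AND true = false
[1.2.3.2.1] false AND false = false
[1.2.3.2] NOT false = true
[1.2.3] false OR true = true
[1.2] false OR true OR true = true
[1] false AND true = false
[root] NOT false = true
Overall: true → qualifies

Qualifies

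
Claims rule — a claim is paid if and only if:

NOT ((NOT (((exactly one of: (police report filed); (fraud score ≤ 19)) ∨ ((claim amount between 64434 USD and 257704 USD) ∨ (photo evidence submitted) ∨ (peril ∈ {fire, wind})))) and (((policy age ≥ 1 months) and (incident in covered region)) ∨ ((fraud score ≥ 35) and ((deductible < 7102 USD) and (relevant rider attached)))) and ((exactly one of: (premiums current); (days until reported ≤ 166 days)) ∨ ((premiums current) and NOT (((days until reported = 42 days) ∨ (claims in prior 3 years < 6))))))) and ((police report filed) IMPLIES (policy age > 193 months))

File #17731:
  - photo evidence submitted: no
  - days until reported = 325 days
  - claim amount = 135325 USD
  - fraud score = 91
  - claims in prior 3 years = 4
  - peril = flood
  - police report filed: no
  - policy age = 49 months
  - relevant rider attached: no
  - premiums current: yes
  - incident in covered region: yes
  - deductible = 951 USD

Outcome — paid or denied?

Atomic conditions:
  police report filed: no → false
  fraud score ≤ 19: 91 ≤ 19 is false
  claim amount between 64434 USD and 257704 USD: 135325 in [64434, 257704] is true
  photo evidence submitted: no → false
  peril ∈ {fire, wind}: flood is not in the set → false
  policy age ≥ 1 months: 49 ≥ 1 is true
  incident in covered region: yes → true
  fraud score ≥ 35: 91 ≥ 35 is true
  deductible < 7102 USD: 951 < 7102 is true
  relevant rider attached: no → false
  premiums current: yes → true
  days until reported ≤ 166 days: 325 ≤ 166 is false
  days until reported = 42 days: 325 == 42 is false
  claims in prior 3 years < 6: 4 < 6 is true
  policy age > 193 months: 49 > 193 is false
Combine:
[1.1.1.1.1] exactly-one(false, false) = false
[1.1.1.1.2] true OR false OR false = true
[1.1.1.1] false OR true = true
[1.1.1] NOT true = false
[1.1.2.1] true AND true = true
[1.1.2.2.2] true AND false = false
[1.1.2.2] true AND false = false
[1.1.2] true OR false = true
[1.1.3.1] exactly-one(true, false) = true
[1.1.3.2.2.1] false OR true = true
[1.1.3.2.2] NOT true = false
[1.1.3.2] true AND false = false
[1.1.3] true OR false = true
[1.1] false AND true AND true = false
[1] NOT false = true
[2] false → false (antecedent false ⇒ implication holds) = true
[root] true AND true = true
Overall: true → paid

Paid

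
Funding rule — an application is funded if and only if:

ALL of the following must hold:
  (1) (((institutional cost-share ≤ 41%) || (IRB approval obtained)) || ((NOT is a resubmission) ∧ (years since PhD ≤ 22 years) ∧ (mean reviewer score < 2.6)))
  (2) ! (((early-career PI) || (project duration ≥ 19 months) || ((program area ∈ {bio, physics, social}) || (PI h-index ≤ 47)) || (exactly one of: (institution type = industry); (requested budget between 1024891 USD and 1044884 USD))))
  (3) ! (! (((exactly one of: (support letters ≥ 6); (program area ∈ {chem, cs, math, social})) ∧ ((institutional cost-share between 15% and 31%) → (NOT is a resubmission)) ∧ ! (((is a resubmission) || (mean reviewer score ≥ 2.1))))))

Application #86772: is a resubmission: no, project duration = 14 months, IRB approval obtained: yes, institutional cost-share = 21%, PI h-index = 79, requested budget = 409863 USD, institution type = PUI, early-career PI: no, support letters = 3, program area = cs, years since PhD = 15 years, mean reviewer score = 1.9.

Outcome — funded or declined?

Atomic conditions:
  institutional cost-share ≤ 41%: 21 ≤ 41 is true
  IRB approval obtained: yes → true
  NOT is a resubmission: no → true
  years since PhD ≤ 22 years: 15 ≤ 22 is true
  mean reviewer score < 2.6: 1.9 < 2.6 is true
  early-career PI: no → false
  project duration ≥ 19 months: 14 ≥ 19 is false
  program area ∈ {bio, physics, social}: cs is not in the set → false
  PI h-index ≤ 47: 79 ≤ 47 is false
  institution type = industry: PUI == industry is false
  requested budget between 1024891 USD and 1044884 USD: 409863 in [1024891, 1044884] is false
  support letters ≥ 6: 3 ≥ 6 is false
  program area ∈ {chem, cs, math, social}: cs is in the set → true
  institutional cost-share between 15% and 31%: 21 in [15, 31] is true
  is a resubmission: no → false
  mean reviewer score ≥ 2.1: 1.9 ≥ 2.1 is false
Combine:
[1.1] true OR true = true
[1.2] true AND true AND true = true
[1] true OR true = true
[2.1.3] false OR false = false
[2.1.4] exactly-one(false, false) = false
[2.1] false OR false OR false OR false = false
[2] NOT false = true
[3.1.1.1] exactly-one(false, true) = true
[3.1.1.2] true → true = true
[3.1.1.3.1] false OR false = false
[3.1.1.3] NOT false = true
[3.1.1] true AND true AND true = true
[3.1] NOT true = false
[3] NOT false = true
[root] true AND true AND true = true
Overall: true → funded

Funded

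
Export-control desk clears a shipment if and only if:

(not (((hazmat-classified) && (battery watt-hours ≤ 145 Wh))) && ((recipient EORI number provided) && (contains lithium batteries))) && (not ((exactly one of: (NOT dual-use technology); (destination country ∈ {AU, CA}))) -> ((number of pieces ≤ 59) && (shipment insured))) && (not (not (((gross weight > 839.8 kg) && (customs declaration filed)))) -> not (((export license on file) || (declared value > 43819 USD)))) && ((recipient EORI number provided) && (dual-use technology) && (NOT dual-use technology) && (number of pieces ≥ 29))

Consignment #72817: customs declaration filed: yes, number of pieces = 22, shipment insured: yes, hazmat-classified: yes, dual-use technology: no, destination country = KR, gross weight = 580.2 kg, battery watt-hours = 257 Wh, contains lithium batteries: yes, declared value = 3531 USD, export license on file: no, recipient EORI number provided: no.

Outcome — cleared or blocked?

Atomic conditions:
  hazmat-classified: yes → true
  battery watt-hours ≤ 145 Wh: 257 ≤ 145 is false
  recipient EORI number provided: no → false
  contains lithium batteries: yes → true
  NOT dual-use technology: no → true
  destination country ∈ {AU, CA}: KR is not in the set → false
  number of pieces ≤ 59: 22 ≤ 59 is true
  shipment insured: yes → true
  gross weight > 839.8 kg: 580.2 > 839.8 is false
  customs declaration filed: yes → true
  export license on file: no → false
  declared value > 43819 USD: 3531 > 43819 is false
  dual-use technology: no → false
  number of pieces ≥ 29: 22 ≥ 29 is false
Combine:
[1.1.1] true AND false = false
[1.1] NOT false = true
[1.2] false AND true = false
[1] true AND false = false
[2.1.1] exactly-one(true, false) = true
[2.1] NOT true = false
[2.2] true AND true = true
[2] false → true (antecedent false ⇒ implication holds) = true
[3.1.1.1] false AND true = false
[3.1.1] NOT false = true
[3.1] NOT true = false
[3.2.1] false OR false = false
[3.2] NOT false = true
[3] false → true (antecedent false ⇒ implication holds) = true
[4] false AND false AND true AND false = false
[root] false AND true AND true AND false = false
Overall: false → blocked

Blocked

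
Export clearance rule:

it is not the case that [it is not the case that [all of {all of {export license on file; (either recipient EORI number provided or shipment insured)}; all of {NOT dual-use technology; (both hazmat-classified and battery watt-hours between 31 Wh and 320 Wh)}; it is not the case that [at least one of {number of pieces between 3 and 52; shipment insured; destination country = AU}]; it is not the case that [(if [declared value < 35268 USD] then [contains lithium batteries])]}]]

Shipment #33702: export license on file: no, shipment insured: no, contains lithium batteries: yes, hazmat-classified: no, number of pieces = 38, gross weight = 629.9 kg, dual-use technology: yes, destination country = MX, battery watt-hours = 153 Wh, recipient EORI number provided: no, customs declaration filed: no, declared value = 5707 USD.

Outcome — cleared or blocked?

Atomic conditions:
  export license on file: no → false
  recipient EORI number provided: no → false
  shipment insured: no → false
  NOT dual-use technology: yes → false
  hazmat-classified: no → false
  battery watt-hours between 31 Wh and 320 Wh: 153 in [31, 320] is true
  number of pieces between 3 and 52: 38 in [3, 52] is true
  destination country = AU: MX == AU is false
  declared value < 35268 USD: 5707 < 35268 is true
  contains lithium batteries: yes → true
Combine:
[1.1.1.2] false OR false = false
[1.1.1] false AND false = false
[1.1.2.2] false AND true = false
[1.1.2] false AND false = false
[1.1.3.1] true OR false OR false = true
[1.1.3] NOT true = false
[1.1.4.1] true → true = true
[1.1.4] NOT true = false
[1.1] false AND false AND false AND false = false
[1] NOT false = true
[root] NOT true = false
Overall: false → blocked

Blocked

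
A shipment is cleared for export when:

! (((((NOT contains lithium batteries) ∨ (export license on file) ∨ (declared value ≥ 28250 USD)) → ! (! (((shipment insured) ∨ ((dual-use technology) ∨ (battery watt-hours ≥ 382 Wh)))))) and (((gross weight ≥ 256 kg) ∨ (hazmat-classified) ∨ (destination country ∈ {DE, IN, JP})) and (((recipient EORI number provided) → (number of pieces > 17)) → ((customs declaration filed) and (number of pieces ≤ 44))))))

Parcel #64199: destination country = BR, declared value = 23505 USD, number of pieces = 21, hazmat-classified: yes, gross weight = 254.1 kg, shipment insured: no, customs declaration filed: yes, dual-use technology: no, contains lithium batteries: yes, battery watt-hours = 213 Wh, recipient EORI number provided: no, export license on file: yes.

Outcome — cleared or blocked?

Cleared

Atomic conditions:
  NOT contains lithium batteries: yes → false
  export license on file: yes → true
  declared value ≥ 28250 USD: 23505 ≥ 28250 is false
  shipment insured: no → false
  dual-use technology: no → false
  battery watt-hours ≥ 382 Wh: 213 ≥ 382 is false
  gross weight ≥ 256 kg: 254.1 ≥ 256 is false
  hazmat-classified: yes → true
  destination country ∈ {DE, IN, JP}: BR is not in the set → false
  recipient EORI number provided: no → false
  number of pieces > 17: 21 > 17 is true
  customs declaration filed: yes → true
  number of pieces ≤ 44: 21 ≤ 44 is true
Combine:
[1.1.1] false OR true OR false = true
[1.1.2.1.1.2] false OR false = false
[1.1.2.1.1] false OR false = false
[1.1.2.1] NOT false = true
[1.1.2] NOT true = false
[1.1] true → false = false
[1.2.1] false OR true OR false = true
[1.2.2.1] false → true (antecedent false ⇒ implication holds) = true
[1.2.2.2] true AND true = true
[1.2.2] true → true = true
[1.2] true AND true = true
[1] false AND true = false
[root] NOT false = true
Overall: true → cleared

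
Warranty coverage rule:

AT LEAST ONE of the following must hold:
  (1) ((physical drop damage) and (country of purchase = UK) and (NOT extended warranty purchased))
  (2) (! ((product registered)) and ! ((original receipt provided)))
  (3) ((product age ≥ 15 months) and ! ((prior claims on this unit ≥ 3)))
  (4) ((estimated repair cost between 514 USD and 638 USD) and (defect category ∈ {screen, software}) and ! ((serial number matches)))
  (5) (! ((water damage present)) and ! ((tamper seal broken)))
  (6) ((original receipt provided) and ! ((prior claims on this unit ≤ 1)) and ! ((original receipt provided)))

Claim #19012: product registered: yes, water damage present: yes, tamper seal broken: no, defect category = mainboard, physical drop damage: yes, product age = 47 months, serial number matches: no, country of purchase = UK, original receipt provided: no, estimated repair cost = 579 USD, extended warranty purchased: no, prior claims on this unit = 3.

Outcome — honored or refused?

Honored

Atomic conditions:
  physical drop damage: yes → true
  country of purchase = UK: UK == UK is true
  NOT extended warranty purchased: no → true
  product registered: yes → true
  original receipt provided: no → false
  product age ≥ 15 months: 47 ≥ 15 is true
  prior claims on this unit ≥ 3: 3 ≥ 3 is true
  estimated repair cost between 514 USD and 638 USD: 579 in [514, 638] is true
  defect category ∈ {screen, software}: mainboard is not in the set → false
  serial number matches: no → false
  water damage present: yes → true
  tamper seal broken: no → false
  prior claims on this unit ≤ 1: 3 ≤ 1 is false
Combine:
[1] true AND true AND true = true
[2.1] NOT true = false
[2.2] NOT false = true
[2] false AND true = false
[3.2] NOT true = false
[3] true AND false = false
[4.3] NOT false = true
[4] true AND false AND true = false
[5.1] NOT true = false
[5.2] NOT false = true
[5] false AND true = false
[6.2] NOT false = true
[6.3] NOT false = true
[6] false AND true AND true = false
[root] true OR false OR false OR false OR false OR false = true
Overall: true → honored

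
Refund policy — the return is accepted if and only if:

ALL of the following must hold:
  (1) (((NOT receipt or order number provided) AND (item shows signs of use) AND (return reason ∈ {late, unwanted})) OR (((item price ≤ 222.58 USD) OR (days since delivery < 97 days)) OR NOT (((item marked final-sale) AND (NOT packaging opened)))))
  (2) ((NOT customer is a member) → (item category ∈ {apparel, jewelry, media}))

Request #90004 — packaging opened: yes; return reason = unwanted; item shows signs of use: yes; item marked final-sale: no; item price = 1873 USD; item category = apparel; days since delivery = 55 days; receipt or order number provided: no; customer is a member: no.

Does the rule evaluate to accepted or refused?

Atomic conditions:
  NOT receipt or order number provided: no → true
  item shows signs of use: yes → true
  return reason ∈ {late, unwanted}: unwanted is in the set → true
  item price ≤ 222.58 USD: 1873 ≤ 222.58 is false
  days since delivery < 97 days: 55 < 97 is true
  item marked final-sale: no → false
  NOT packaging opened: yes → false
  NOT customer is a member: no → true
  item category ∈ {apparel, jewelry, media}: apparel is in the set → true
Combine:
[1.1] true AND true AND true = true
[1.2.1] false OR true = true
[1.2.2.1] false AND false = false
[1.2.2] NOT false = true
[1.2] true OR true = true
[1] true OR true = true
[2] true → true = true
[root] true AND true = true
Overall: true → accepted

Accepted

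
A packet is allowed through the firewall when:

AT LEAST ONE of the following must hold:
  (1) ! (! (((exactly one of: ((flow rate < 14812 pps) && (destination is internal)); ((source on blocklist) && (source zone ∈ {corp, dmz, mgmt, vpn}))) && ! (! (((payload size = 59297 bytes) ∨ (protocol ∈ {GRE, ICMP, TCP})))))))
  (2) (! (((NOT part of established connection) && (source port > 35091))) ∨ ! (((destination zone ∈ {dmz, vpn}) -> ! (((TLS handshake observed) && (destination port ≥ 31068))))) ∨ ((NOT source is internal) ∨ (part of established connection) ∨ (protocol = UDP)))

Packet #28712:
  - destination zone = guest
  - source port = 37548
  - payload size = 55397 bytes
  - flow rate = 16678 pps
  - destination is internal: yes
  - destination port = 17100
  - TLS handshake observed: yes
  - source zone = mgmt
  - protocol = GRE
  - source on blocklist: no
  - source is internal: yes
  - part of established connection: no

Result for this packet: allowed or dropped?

Atomic conditions:
  flow rate < 14812 pps: 16678 < 14812 is false
  destination is internal: yes → true
  source on blocklist: no → false
  source zone ∈ {corp, dmz, mgmt, vpn}: mgmt is in the set → true
  payload size = 59297 bytes: 55397 == 59297 is false
  protocol ∈ {GRE, ICMP, TCP}: GRE is in the set → true
  NOT part of established connection: no → true
  source port > 35091: 37548 > 35091 is true
  destination zone ∈ {dmz, vpn}: guest is not in the set → false
  TLS handshake observed: yes → true
  destination port ≥ 31068: 17100 ≥ 31068 is false
  NOT source is internal: yes → false
  part of established connection: no → false
  protocol = UDP: GRE == UDP is false
Combine:
[1.1.1.1.1] false AND true = false
[1.1.1.1.2] false AND true = false
[1.1.1.1] exactly-one(false, false) = false
[1.1.1.2.1.1] false OR true = true
[1.1.1.2.1] NOT true = false
[1.1.1.2] NOT false = true
[1.1.1] false AND true = false
[1.1] NOT false = true
[1] NOT true = false
[2.1.1] true AND true = true
[2.1] NOT true = false
[2.2.1.2.1] true AND false = false
[2.2.1.2] NOT false = true
[2.2.1] false → true (antecedent false ⇒ implication holds) = true
[2.2] NOT true = false
[2.3] false OR false OR false = false
[2] false OR false OR false = false
[root] false OR false = false
Overall: false → dropped

Dropped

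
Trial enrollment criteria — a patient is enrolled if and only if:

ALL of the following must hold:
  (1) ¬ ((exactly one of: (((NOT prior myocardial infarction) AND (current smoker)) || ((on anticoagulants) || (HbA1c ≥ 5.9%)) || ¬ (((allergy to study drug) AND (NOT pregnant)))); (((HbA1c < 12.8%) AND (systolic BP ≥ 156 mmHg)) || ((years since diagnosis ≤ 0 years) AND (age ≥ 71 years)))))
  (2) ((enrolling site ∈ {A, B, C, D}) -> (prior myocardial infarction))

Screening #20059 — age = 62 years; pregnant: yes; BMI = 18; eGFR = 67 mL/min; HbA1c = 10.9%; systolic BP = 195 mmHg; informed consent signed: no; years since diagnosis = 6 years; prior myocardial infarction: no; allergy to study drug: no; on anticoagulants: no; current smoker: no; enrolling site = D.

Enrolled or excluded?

Atomic conditions:
  NOT prior myocardial infarction: no → true
  current smoker: no → false
  on anticoagulants: no → false
  HbA1c ≥ 5.9%: 10.9 ≥ 5.9 is true
  allergy to study drug: no → false
  NOT pregnant: yes → false
  HbA1c < 12.8%: 10.9 < 12.8 is true
  systolic BP ≥ 156 mmHg: 195 ≥ 156 is true
  years since diagnosis ≤ 0 years: 6 ≤ 0 is false
  age ≥ 71 years: 62 ≥ 71 is false
  enrolling site ∈ {A, B, C, D}: D is in the set → true
  prior myocardial infarction: no → false
Combine:
[1.1.1.1] true AND false = false
[1.1.1.2] false OR true = true
[1.1.1.3.1] false AND false = false
[1.1.1.3] NOT false = true
[1.1.1] false OR true OR true = true
[1.1.2.1] true AND true = true
[1.1.2.2] false AND false = false
[1.1.2] true OR false = true
[1.1] exactly-one(true, true) = false
[1] NOT false = true
[2] true → false = false
[root] true AND false = false
Overall: false → excluded

Excluded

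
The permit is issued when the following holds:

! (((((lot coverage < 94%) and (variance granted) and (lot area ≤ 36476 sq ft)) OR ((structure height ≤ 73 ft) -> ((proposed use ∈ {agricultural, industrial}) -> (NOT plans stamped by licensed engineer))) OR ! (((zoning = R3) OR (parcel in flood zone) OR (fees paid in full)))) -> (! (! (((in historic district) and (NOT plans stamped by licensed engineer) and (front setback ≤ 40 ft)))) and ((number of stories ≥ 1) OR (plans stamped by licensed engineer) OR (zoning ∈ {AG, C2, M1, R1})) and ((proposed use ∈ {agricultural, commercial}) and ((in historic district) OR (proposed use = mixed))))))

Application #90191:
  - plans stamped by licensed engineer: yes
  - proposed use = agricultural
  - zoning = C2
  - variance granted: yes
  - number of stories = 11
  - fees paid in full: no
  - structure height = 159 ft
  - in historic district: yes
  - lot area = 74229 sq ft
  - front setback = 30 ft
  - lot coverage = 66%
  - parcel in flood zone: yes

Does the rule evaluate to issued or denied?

Issued

Atomic conditions:
  lot coverage < 94%: 66 < 94 is true
  variance granted: yes → true
  lot area ≤ 36476 sq ft: 74229 ≤ 36476 is false
  structure height ≤ 73 ft: 159 ≤ 73 is false
  proposed use ∈ {agricultural, industrial}: agricultural is in the set → true
  NOT plans stamped by licensed engineer: yes → false
  zoning = R3: C2 == R3 is false
  parcel in flood zone: yes → true
  fees paid in full: no → false
  in historic district: yes → true
  front setback ≤ 40 ft: 30 ≤ 40 is true
  number of stories ≥ 1: 11 ≥ 1 is true
  plans stamped by licensed engineer: yes → true
  zoning ∈ {AG, C2, M1, R1}: C2 is in the set → true
  proposed use ∈ {agricultural, commercial}: agricultural is in the set → true
  proposed use = mixed: agricultural == mixed is false
Combine:
[1.1.1] true AND true AND false = false
[1.1.2.2] true → false = false
[1.1.2] false → false (antecedent false ⇒ implication holds) = true
[1.1.3.1] false OR true OR false = true
[1.1.3] NOT true = false
[1.1] false OR true OR false = true
[1.2.1.1.1] true AND false AND true = false
[1.2.1.1] NOT false = true
[1.2.1] NOT true = false
[1.2.2] true OR true OR true = true
[1.2.3.2] true OR false = true
[1.2.3] true AND true = true
[1.2] false AND true AND true = false
[1] true → false = false
[root] NOT false = true
Overall: true → issued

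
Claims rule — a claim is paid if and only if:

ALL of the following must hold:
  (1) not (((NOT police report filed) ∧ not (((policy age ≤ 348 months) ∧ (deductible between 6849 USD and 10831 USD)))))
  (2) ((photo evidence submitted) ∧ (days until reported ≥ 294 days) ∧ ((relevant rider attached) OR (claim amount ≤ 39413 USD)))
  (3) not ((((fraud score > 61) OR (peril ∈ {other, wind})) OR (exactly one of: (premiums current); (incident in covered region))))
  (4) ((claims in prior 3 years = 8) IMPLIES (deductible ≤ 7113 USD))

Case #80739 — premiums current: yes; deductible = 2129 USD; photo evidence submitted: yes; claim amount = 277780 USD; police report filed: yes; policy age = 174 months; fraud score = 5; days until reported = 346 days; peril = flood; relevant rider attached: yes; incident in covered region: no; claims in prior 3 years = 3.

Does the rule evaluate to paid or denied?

Atomic conditions:
  NOT police report filed: yes → false
  policy age ≤ 348 months: 174 ≤ 348 is true
  deductible between 6849 USD and 10831 USD: 2129 in [6849, 10831] is false
  photo evidence submitted: yes → true
  days until reported ≥ 294 days: 346 ≥ 294 is true
  relevant rider attached: yes → true
  claim amount ≤ 39413 USD: 277780 ≤ 39413 is false
  fraud score > 61: 5 > 61 is false
  peril ∈ {other, wind}: flood is not in the set → false
  premiums current: yes → true
  incident in covered region: no → false
  claims in prior 3 years = 8: 3 == 8 is false
  deductible ≤ 7113 USD: 2129 ≤ 7113 is true
Combine:
[1.1.2.1] true AND false = false
[1.1.2] NOT false = true
[1.1] false AND true = false
[1] NOT false = true
[2.3] true OR false = true
[2] true AND true AND true = true
[3.1.1] false OR false = false
[3.1.2] exactly-one(true, false) = true
[3.1] false OR true = true
[3] NOT true = false
[4] false → true (antecedent false ⇒ implication holds) = true
[root] true AND true AND false AND true = false
Overall: false → denied

Denied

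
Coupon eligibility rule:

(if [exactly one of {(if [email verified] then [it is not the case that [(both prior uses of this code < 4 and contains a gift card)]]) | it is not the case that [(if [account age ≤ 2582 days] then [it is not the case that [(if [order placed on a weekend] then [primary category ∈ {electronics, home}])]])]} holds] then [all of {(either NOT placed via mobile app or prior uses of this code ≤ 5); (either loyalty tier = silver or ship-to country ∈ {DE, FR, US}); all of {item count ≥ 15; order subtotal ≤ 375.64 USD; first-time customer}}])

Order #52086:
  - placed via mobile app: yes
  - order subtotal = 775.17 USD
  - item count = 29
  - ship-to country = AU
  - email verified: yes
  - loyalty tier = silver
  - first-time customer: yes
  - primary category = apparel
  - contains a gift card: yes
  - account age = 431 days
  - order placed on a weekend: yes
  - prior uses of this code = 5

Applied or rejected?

Rejected

Atomic conditions:
  email verified: yes → true
  prior uses of this code < 4: 5 < 4 is false
  contains a gift card: yes → true
  account age ≤ 2582 days: 431 ≤ 2582 is true
  order placed on a weekend: yes → true
  primary category ∈ {electronics, home}: apparel is not in the set → false
  NOT placed via mobile app: yes → false
  prior uses of this code ≤ 5: 5 ≤ 5 is true
  loyalty tier = silver: silver == silver is true
  ship-to country ∈ {DE, FR, US}: AU is not in the set → false
  item count ≥ 15: 29 ≥ 15 is true
  order subtotal ≤ 375.64 USD: 775.17 ≤ 375.64 is false
  first-time customer: yes → true
Combine:
[1.1.2.1] false AND true = false
[1.1.2] NOT false = true
[1.1] true → true = true
[1.2.1.2.1] true → false = false
[1.2.1.2] NOT false = true
[1.2.1] true → true = true
[1.2] NOT true = false
[1] exactly-one(true, false) = true
[2.1] false OR true = true
[2.2] true OR false = true
[2.3] true AND false AND true = false
[2] true AND true AND false = false
[root] true → false = false
Overall: false → rejected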